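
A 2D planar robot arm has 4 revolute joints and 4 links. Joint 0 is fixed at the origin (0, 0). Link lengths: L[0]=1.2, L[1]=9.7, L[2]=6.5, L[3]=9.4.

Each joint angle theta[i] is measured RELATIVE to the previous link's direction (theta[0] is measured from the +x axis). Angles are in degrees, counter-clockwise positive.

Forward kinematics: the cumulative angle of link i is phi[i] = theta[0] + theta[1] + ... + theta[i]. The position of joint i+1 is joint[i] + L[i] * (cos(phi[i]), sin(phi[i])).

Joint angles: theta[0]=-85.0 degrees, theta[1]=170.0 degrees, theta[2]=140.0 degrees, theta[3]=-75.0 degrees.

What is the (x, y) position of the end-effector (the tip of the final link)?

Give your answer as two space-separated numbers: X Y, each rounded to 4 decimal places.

Answer: -11.7868 8.5715

Derivation:
joint[0] = (0.0000, 0.0000)  (base)
link 0: phi[0] = -85 = -85 deg
  cos(-85 deg) = 0.0872, sin(-85 deg) = -0.9962
  joint[1] = (0.0000, 0.0000) + 1.2 * (0.0872, -0.9962) = (0.0000 + 0.1046, 0.0000 + -1.1954) = (0.1046, -1.1954)
link 1: phi[1] = -85 + 170 = 85 deg
  cos(85 deg) = 0.0872, sin(85 deg) = 0.9962
  joint[2] = (0.1046, -1.1954) + 9.7 * (0.0872, 0.9962) = (0.1046 + 0.8454, -1.1954 + 9.6631) = (0.9500, 8.4677)
link 2: phi[2] = -85 + 170 + 140 = 225 deg
  cos(225 deg) = -0.7071, sin(225 deg) = -0.7071
  joint[3] = (0.9500, 8.4677) + 6.5 * (-0.7071, -0.7071) = (0.9500 + -4.5962, 8.4677 + -4.5962) = (-3.6462, 3.8715)
link 3: phi[3] = -85 + 170 + 140 + -75 = 150 deg
  cos(150 deg) = -0.8660, sin(150 deg) = 0.5000
  joint[4] = (-3.6462, 3.8715) + 9.4 * (-0.8660, 0.5000) = (-3.6462 + -8.1406, 3.8715 + 4.7000) = (-11.7868, 8.5715)
End effector: (-11.7868, 8.5715)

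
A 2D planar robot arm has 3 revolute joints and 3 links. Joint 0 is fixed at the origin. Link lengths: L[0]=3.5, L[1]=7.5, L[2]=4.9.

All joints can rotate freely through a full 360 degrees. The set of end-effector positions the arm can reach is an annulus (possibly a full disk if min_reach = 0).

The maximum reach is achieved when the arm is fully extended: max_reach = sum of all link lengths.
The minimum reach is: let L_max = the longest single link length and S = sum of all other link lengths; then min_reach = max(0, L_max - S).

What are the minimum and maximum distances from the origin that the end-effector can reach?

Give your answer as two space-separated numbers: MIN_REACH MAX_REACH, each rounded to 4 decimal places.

Answer: 0.0000 15.9000

Derivation:
Link lengths: [3.5, 7.5, 4.9]
max_reach = 3.5 + 7.5 + 4.9 = 15.9
L_max = max([3.5, 7.5, 4.9]) = 7.5
S (sum of others) = 15.9 - 7.5 = 8.4
min_reach = max(0, 7.5 - 8.4) = max(0, -0.9) = 0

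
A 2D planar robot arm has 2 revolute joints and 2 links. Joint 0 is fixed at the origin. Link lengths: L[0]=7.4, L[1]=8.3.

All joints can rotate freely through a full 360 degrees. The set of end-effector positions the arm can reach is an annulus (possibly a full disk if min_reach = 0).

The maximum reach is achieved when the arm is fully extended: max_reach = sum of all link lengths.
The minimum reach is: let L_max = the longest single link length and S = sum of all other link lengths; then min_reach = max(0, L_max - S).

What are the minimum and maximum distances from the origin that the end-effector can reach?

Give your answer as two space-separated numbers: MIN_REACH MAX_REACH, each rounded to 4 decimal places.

Answer: 0.9000 15.7000

Derivation:
Link lengths: [7.4, 8.3]
max_reach = 7.4 + 8.3 = 15.7
L_max = max([7.4, 8.3]) = 8.3
S (sum of others) = 15.7 - 8.3 = 7.4
min_reach = max(0, 8.3 - 7.4) = max(0, 0.9) = 0.9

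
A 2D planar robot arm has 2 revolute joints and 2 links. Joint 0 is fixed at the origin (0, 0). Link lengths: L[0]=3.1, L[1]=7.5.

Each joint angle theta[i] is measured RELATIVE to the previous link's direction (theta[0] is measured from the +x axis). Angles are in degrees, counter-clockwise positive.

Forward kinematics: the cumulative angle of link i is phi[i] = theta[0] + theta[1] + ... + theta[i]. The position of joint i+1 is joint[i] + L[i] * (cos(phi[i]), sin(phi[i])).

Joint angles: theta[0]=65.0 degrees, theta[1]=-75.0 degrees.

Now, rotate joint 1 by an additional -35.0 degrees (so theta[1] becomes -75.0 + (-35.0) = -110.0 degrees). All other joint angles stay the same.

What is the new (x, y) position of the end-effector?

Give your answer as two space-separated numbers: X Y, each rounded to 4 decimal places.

joint[0] = (0.0000, 0.0000)  (base)
link 0: phi[0] = 65 = 65 deg
  cos(65 deg) = 0.4226, sin(65 deg) = 0.9063
  joint[1] = (0.0000, 0.0000) + 3.1 * (0.4226, 0.9063) = (0.0000 + 1.3101, 0.0000 + 2.8096) = (1.3101, 2.8096)
link 1: phi[1] = 65 + -110 = -45 deg
  cos(-45 deg) = 0.7071, sin(-45 deg) = -0.7071
  joint[2] = (1.3101, 2.8096) + 7.5 * (0.7071, -0.7071) = (1.3101 + 5.3033, 2.8096 + -5.3033) = (6.6134, -2.4937)
End effector: (6.6134, -2.4937)

Answer: 6.6134 -2.4937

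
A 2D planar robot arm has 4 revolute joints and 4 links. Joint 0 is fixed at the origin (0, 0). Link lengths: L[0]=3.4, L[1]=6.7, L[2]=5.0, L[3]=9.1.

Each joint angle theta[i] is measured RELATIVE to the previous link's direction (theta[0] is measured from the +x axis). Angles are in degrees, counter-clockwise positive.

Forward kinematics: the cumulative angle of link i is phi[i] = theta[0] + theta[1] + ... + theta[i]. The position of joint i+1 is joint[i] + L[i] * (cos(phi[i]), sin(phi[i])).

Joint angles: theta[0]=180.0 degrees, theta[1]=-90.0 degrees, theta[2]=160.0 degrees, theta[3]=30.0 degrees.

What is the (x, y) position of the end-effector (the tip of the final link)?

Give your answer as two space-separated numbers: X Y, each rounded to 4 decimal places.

Answer: -3.5299 -6.9602

Derivation:
joint[0] = (0.0000, 0.0000)  (base)
link 0: phi[0] = 180 = 180 deg
  cos(180 deg) = -1.0000, sin(180 deg) = 0.0000
  joint[1] = (0.0000, 0.0000) + 3.4 * (-1.0000, 0.0000) = (0.0000 + -3.4000, 0.0000 + 0.0000) = (-3.4000, 0.0000)
link 1: phi[1] = 180 + -90 = 90 deg
  cos(90 deg) = 0.0000, sin(90 deg) = 1.0000
  joint[2] = (-3.4000, 0.0000) + 6.7 * (0.0000, 1.0000) = (-3.4000 + 0.0000, 0.0000 + 6.7000) = (-3.4000, 6.7000)
link 2: phi[2] = 180 + -90 + 160 = 250 deg
  cos(250 deg) = -0.3420, sin(250 deg) = -0.9397
  joint[3] = (-3.4000, 6.7000) + 5 * (-0.3420, -0.9397) = (-3.4000 + -1.7101, 6.7000 + -4.6985) = (-5.1101, 2.0015)
link 3: phi[3] = 180 + -90 + 160 + 30 = 280 deg
  cos(280 deg) = 0.1736, sin(280 deg) = -0.9848
  joint[4] = (-5.1101, 2.0015) + 9.1 * (0.1736, -0.9848) = (-5.1101 + 1.5802, 2.0015 + -8.9618) = (-3.5299, -6.9602)
End effector: (-3.5299, -6.9602)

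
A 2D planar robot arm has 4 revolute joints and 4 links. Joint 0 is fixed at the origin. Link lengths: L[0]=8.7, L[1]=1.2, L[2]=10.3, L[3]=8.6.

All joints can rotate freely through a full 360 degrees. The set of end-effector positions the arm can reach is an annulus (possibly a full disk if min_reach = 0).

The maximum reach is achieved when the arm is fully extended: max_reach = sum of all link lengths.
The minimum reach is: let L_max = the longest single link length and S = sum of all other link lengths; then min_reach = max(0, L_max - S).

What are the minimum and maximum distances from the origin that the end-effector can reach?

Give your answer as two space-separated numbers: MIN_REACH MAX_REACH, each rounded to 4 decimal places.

Answer: 0.0000 28.8000

Derivation:
Link lengths: [8.7, 1.2, 10.3, 8.6]
max_reach = 8.7 + 1.2 + 10.3 + 8.6 = 28.8
L_max = max([8.7, 1.2, 10.3, 8.6]) = 10.3
S (sum of others) = 28.8 - 10.3 = 18.5
min_reach = max(0, 10.3 - 18.5) = max(0, -8.2) = 0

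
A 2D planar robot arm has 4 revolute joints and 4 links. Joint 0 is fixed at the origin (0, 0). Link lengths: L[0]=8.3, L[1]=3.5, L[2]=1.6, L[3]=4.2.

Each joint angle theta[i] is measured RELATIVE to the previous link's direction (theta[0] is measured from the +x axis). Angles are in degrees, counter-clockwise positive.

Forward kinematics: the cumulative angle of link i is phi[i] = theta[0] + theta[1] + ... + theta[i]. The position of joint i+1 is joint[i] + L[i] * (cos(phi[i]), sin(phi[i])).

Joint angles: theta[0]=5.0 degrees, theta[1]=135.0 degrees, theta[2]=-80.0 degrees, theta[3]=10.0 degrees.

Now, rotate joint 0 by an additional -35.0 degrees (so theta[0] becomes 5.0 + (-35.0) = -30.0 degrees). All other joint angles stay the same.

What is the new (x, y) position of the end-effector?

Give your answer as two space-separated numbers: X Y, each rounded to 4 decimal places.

joint[0] = (0.0000, 0.0000)  (base)
link 0: phi[0] = -30 = -30 deg
  cos(-30 deg) = 0.8660, sin(-30 deg) = -0.5000
  joint[1] = (0.0000, 0.0000) + 8.3 * (0.8660, -0.5000) = (0.0000 + 7.1880, 0.0000 + -4.1500) = (7.1880, -4.1500)
link 1: phi[1] = -30 + 135 = 105 deg
  cos(105 deg) = -0.2588, sin(105 deg) = 0.9659
  joint[2] = (7.1880, -4.1500) + 3.5 * (-0.2588, 0.9659) = (7.1880 + -0.9059, -4.1500 + 3.3807) = (6.2821, -0.7693)
link 2: phi[2] = -30 + 135 + -80 = 25 deg
  cos(25 deg) = 0.9063, sin(25 deg) = 0.4226
  joint[3] = (6.2821, -0.7693) + 1.6 * (0.9063, 0.4226) = (6.2821 + 1.4501, -0.7693 + 0.6762) = (7.7322, -0.0931)
link 3: phi[3] = -30 + 135 + -80 + 10 = 35 deg
  cos(35 deg) = 0.8192, sin(35 deg) = 0.5736
  joint[4] = (7.7322, -0.0931) + 4.2 * (0.8192, 0.5736) = (7.7322 + 3.4404, -0.0931 + 2.4090) = (11.1727, 2.3160)
End effector: (11.1727, 2.3160)

Answer: 11.1727 2.3160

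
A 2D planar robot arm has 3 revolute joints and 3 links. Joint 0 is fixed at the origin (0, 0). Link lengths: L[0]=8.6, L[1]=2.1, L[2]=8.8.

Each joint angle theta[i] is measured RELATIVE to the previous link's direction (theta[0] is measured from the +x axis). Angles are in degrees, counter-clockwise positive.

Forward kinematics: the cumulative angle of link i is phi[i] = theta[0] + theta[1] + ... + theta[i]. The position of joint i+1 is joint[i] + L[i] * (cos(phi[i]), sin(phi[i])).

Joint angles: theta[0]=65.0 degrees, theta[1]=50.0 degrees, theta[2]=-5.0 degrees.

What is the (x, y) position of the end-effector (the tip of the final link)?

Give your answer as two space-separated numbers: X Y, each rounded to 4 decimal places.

joint[0] = (0.0000, 0.0000)  (base)
link 0: phi[0] = 65 = 65 deg
  cos(65 deg) = 0.4226, sin(65 deg) = 0.9063
  joint[1] = (0.0000, 0.0000) + 8.6 * (0.4226, 0.9063) = (0.0000 + 3.6345, 0.0000 + 7.7942) = (3.6345, 7.7942)
link 1: phi[1] = 65 + 50 = 115 deg
  cos(115 deg) = -0.4226, sin(115 deg) = 0.9063
  joint[2] = (3.6345, 7.7942) + 2.1 * (-0.4226, 0.9063) = (3.6345 + -0.8875, 7.7942 + 1.9032) = (2.7470, 9.6975)
link 2: phi[2] = 65 + 50 + -5 = 110 deg
  cos(110 deg) = -0.3420, sin(110 deg) = 0.9397
  joint[3] = (2.7470, 9.6975) + 8.8 * (-0.3420, 0.9397) = (2.7470 + -3.0098, 9.6975 + 8.2693) = (-0.2628, 17.9668)
End effector: (-0.2628, 17.9668)

Answer: -0.2628 17.9668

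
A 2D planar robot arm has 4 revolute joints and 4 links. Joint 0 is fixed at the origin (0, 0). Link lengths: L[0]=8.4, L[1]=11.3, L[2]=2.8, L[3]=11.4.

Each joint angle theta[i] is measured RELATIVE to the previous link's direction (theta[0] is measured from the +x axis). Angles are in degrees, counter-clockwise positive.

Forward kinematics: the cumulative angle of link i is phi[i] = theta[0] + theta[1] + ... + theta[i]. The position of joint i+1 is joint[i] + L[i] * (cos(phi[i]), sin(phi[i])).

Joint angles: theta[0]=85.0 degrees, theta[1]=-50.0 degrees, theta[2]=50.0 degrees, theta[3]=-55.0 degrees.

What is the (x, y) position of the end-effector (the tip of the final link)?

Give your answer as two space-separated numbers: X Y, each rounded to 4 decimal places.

Answer: 20.1053 23.3388

Derivation:
joint[0] = (0.0000, 0.0000)  (base)
link 0: phi[0] = 85 = 85 deg
  cos(85 deg) = 0.0872, sin(85 deg) = 0.9962
  joint[1] = (0.0000, 0.0000) + 8.4 * (0.0872, 0.9962) = (0.0000 + 0.7321, 0.0000 + 8.3680) = (0.7321, 8.3680)
link 1: phi[1] = 85 + -50 = 35 deg
  cos(35 deg) = 0.8192, sin(35 deg) = 0.5736
  joint[2] = (0.7321, 8.3680) + 11.3 * (0.8192, 0.5736) = (0.7321 + 9.2564, 8.3680 + 6.4814) = (9.9885, 14.8494)
link 2: phi[2] = 85 + -50 + 50 = 85 deg
  cos(85 deg) = 0.0872, sin(85 deg) = 0.9962
  joint[3] = (9.9885, 14.8494) + 2.8 * (0.0872, 0.9962) = (9.9885 + 0.2440, 14.8494 + 2.7893) = (10.2326, 17.6388)
link 3: phi[3] = 85 + -50 + 50 + -55 = 30 deg
  cos(30 deg) = 0.8660, sin(30 deg) = 0.5000
  joint[4] = (10.2326, 17.6388) + 11.4 * (0.8660, 0.5000) = (10.2326 + 9.8727, 17.6388 + 5.7000) = (20.1053, 23.3388)
End effector: (20.1053, 23.3388)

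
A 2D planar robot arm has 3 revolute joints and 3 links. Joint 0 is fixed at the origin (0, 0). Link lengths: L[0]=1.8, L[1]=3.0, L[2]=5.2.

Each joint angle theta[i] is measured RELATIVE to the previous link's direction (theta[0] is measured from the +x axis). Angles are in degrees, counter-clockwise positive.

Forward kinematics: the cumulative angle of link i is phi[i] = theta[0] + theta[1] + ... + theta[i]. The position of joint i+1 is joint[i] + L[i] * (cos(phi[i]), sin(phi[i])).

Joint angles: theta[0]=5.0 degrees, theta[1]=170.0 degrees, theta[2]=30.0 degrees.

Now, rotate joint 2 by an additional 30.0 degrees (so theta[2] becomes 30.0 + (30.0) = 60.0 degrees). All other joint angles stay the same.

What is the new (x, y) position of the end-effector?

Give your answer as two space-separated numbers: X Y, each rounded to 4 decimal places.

joint[0] = (0.0000, 0.0000)  (base)
link 0: phi[0] = 5 = 5 deg
  cos(5 deg) = 0.9962, sin(5 deg) = 0.0872
  joint[1] = (0.0000, 0.0000) + 1.8 * (0.9962, 0.0872) = (0.0000 + 1.7932, 0.0000 + 0.1569) = (1.7932, 0.1569)
link 1: phi[1] = 5 + 170 = 175 deg
  cos(175 deg) = -0.9962, sin(175 deg) = 0.0872
  joint[2] = (1.7932, 0.1569) + 3 * (-0.9962, 0.0872) = (1.7932 + -2.9886, 0.1569 + 0.2615) = (-1.1954, 0.4183)
link 2: phi[2] = 5 + 170 + 60 = 235 deg
  cos(235 deg) = -0.5736, sin(235 deg) = -0.8192
  joint[3] = (-1.1954, 0.4183) + 5.2 * (-0.5736, -0.8192) = (-1.1954 + -2.9826, 0.4183 + -4.2596) = (-4.1780, -3.8412)
End effector: (-4.1780, -3.8412)

Answer: -4.1780 -3.8412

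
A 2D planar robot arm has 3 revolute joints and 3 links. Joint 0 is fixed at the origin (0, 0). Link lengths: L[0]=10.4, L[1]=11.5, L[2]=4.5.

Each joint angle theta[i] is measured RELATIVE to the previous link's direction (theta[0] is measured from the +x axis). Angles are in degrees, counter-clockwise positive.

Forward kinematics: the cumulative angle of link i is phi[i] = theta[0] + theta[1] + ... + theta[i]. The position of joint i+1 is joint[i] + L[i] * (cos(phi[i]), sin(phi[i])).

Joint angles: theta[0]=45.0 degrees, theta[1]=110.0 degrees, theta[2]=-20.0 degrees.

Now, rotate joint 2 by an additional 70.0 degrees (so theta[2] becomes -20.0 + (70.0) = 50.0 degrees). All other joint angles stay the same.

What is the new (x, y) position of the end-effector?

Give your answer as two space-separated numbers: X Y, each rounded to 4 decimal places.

Answer: -7.1470 10.3122

Derivation:
joint[0] = (0.0000, 0.0000)  (base)
link 0: phi[0] = 45 = 45 deg
  cos(45 deg) = 0.7071, sin(45 deg) = 0.7071
  joint[1] = (0.0000, 0.0000) + 10.4 * (0.7071, 0.7071) = (0.0000 + 7.3539, 0.0000 + 7.3539) = (7.3539, 7.3539)
link 1: phi[1] = 45 + 110 = 155 deg
  cos(155 deg) = -0.9063, sin(155 deg) = 0.4226
  joint[2] = (7.3539, 7.3539) + 11.5 * (-0.9063, 0.4226) = (7.3539 + -10.4225, 7.3539 + 4.8601) = (-3.0686, 12.2140)
link 2: phi[2] = 45 + 110 + 50 = 205 deg
  cos(205 deg) = -0.9063, sin(205 deg) = -0.4226
  joint[3] = (-3.0686, 12.2140) + 4.5 * (-0.9063, -0.4226) = (-3.0686 + -4.0784, 12.2140 + -1.9018) = (-7.1470, 10.3122)
End effector: (-7.1470, 10.3122)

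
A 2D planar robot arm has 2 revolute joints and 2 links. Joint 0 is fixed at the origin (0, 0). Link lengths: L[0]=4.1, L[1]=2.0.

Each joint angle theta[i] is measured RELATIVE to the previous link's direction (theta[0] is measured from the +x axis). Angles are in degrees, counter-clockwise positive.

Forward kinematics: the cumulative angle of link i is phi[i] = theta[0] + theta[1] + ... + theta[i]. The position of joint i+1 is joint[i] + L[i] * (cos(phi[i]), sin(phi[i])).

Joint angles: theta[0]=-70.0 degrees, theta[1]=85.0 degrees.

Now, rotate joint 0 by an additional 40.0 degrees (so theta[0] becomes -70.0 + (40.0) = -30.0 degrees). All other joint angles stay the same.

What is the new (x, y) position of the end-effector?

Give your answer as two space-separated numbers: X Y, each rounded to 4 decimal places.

Answer: 4.6979 -0.4117

Derivation:
joint[0] = (0.0000, 0.0000)  (base)
link 0: phi[0] = -30 = -30 deg
  cos(-30 deg) = 0.8660, sin(-30 deg) = -0.5000
  joint[1] = (0.0000, 0.0000) + 4.1 * (0.8660, -0.5000) = (0.0000 + 3.5507, 0.0000 + -2.0500) = (3.5507, -2.0500)
link 1: phi[1] = -30 + 85 = 55 deg
  cos(55 deg) = 0.5736, sin(55 deg) = 0.8192
  joint[2] = (3.5507, -2.0500) + 2 * (0.5736, 0.8192) = (3.5507 + 1.1472, -2.0500 + 1.6383) = (4.6979, -0.4117)
End effector: (4.6979, -0.4117)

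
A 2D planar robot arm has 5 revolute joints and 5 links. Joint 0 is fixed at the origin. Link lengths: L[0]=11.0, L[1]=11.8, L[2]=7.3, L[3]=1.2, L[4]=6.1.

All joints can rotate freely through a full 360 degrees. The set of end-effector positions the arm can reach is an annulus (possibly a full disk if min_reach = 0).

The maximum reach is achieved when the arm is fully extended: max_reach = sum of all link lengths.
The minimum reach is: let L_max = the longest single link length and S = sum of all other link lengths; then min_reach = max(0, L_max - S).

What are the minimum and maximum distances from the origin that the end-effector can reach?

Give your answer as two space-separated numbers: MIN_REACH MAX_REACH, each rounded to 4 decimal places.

Link lengths: [11.0, 11.8, 7.3, 1.2, 6.1]
max_reach = 11 + 11.8 + 7.3 + 1.2 + 6.1 = 37.4
L_max = max([11.0, 11.8, 7.3, 1.2, 6.1]) = 11.8
S (sum of others) = 37.4 - 11.8 = 25.6
min_reach = max(0, 11.8 - 25.6) = max(0, -13.8) = 0

Answer: 0.0000 37.4000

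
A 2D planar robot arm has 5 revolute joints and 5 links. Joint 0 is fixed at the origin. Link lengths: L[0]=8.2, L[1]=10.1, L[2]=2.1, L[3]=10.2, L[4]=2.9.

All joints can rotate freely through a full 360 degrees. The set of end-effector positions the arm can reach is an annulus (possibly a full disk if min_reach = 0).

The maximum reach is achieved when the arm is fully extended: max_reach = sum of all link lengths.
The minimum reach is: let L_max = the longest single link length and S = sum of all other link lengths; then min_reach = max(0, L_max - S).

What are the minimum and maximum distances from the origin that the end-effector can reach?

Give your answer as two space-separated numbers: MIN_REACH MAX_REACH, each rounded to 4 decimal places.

Answer: 0.0000 33.5000

Derivation:
Link lengths: [8.2, 10.1, 2.1, 10.2, 2.9]
max_reach = 8.2 + 10.1 + 2.1 + 10.2 + 2.9 = 33.5
L_max = max([8.2, 10.1, 2.1, 10.2, 2.9]) = 10.2
S (sum of others) = 33.5 - 10.2 = 23.3
min_reach = max(0, 10.2 - 23.3) = max(0, -13.1) = 0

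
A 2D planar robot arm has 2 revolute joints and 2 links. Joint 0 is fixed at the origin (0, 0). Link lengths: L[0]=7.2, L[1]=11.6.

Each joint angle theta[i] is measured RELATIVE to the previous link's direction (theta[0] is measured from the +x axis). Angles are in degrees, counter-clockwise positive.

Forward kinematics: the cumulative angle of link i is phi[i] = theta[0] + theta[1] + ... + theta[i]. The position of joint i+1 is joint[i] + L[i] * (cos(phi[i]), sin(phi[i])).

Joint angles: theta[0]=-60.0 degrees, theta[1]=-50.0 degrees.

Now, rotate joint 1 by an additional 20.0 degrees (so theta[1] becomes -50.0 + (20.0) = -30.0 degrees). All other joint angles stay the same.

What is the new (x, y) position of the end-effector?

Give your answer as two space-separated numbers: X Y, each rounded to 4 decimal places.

Answer: 3.6000 -17.8354

Derivation:
joint[0] = (0.0000, 0.0000)  (base)
link 0: phi[0] = -60 = -60 deg
  cos(-60 deg) = 0.5000, sin(-60 deg) = -0.8660
  joint[1] = (0.0000, 0.0000) + 7.2 * (0.5000, -0.8660) = (0.0000 + 3.6000, 0.0000 + -6.2354) = (3.6000, -6.2354)
link 1: phi[1] = -60 + -30 = -90 deg
  cos(-90 deg) = 0.0000, sin(-90 deg) = -1.0000
  joint[2] = (3.6000, -6.2354) + 11.6 * (0.0000, -1.0000) = (3.6000 + 0.0000, -6.2354 + -11.6000) = (3.6000, -17.8354)
End effector: (3.6000, -17.8354)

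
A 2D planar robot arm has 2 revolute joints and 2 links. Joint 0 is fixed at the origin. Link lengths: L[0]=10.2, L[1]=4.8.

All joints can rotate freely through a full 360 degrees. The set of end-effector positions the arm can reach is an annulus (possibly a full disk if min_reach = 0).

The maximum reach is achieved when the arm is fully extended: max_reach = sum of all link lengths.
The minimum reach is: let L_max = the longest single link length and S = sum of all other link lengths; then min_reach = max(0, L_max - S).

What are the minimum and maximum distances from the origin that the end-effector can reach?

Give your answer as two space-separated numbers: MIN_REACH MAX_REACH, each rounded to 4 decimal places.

Answer: 5.4000 15.0000

Derivation:
Link lengths: [10.2, 4.8]
max_reach = 10.2 + 4.8 = 15
L_max = max([10.2, 4.8]) = 10.2
S (sum of others) = 15 - 10.2 = 4.8
min_reach = max(0, 10.2 - 4.8) = max(0, 5.4) = 5.4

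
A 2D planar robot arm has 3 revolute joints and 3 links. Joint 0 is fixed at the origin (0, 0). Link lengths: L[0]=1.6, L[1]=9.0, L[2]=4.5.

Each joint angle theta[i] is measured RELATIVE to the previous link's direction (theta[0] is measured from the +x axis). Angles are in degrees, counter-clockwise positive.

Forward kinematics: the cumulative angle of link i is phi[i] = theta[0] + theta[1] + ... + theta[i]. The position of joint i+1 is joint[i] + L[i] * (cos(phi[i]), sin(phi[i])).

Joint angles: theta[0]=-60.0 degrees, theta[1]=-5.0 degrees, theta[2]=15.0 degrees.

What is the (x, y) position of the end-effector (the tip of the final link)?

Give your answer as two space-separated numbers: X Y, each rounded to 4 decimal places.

joint[0] = (0.0000, 0.0000)  (base)
link 0: phi[0] = -60 = -60 deg
  cos(-60 deg) = 0.5000, sin(-60 deg) = -0.8660
  joint[1] = (0.0000, 0.0000) + 1.6 * (0.5000, -0.8660) = (0.0000 + 0.8000, 0.0000 + -1.3856) = (0.8000, -1.3856)
link 1: phi[1] = -60 + -5 = -65 deg
  cos(-65 deg) = 0.4226, sin(-65 deg) = -0.9063
  joint[2] = (0.8000, -1.3856) + 9 * (0.4226, -0.9063) = (0.8000 + 3.8036, -1.3856 + -8.1568) = (4.6036, -9.5424)
link 2: phi[2] = -60 + -5 + 15 = -50 deg
  cos(-50 deg) = 0.6428, sin(-50 deg) = -0.7660
  joint[3] = (4.6036, -9.5424) + 4.5 * (0.6428, -0.7660) = (4.6036 + 2.8925, -9.5424 + -3.4472) = (7.4961, -12.9896)
End effector: (7.4961, -12.9896)

Answer: 7.4961 -12.9896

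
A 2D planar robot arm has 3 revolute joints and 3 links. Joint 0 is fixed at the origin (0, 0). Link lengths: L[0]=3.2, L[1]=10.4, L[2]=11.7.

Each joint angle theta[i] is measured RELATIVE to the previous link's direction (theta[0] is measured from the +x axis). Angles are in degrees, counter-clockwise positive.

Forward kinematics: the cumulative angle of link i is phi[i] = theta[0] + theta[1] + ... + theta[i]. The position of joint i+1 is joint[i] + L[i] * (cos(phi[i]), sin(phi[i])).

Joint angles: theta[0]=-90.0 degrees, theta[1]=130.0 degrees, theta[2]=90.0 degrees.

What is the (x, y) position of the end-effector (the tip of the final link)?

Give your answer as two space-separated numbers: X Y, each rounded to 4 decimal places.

joint[0] = (0.0000, 0.0000)  (base)
link 0: phi[0] = -90 = -90 deg
  cos(-90 deg) = 0.0000, sin(-90 deg) = -1.0000
  joint[1] = (0.0000, 0.0000) + 3.2 * (0.0000, -1.0000) = (0.0000 + 0.0000, 0.0000 + -3.2000) = (0.0000, -3.2000)
link 1: phi[1] = -90 + 130 = 40 deg
  cos(40 deg) = 0.7660, sin(40 deg) = 0.6428
  joint[2] = (0.0000, -3.2000) + 10.4 * (0.7660, 0.6428) = (0.0000 + 7.9669, -3.2000 + 6.6850) = (7.9669, 3.4850)
link 2: phi[2] = -90 + 130 + 90 = 130 deg
  cos(130 deg) = -0.6428, sin(130 deg) = 0.7660
  joint[3] = (7.9669, 3.4850) + 11.7 * (-0.6428, 0.7660) = (7.9669 + -7.5206, 3.4850 + 8.9627) = (0.4462, 12.4477)
End effector: (0.4462, 12.4477)

Answer: 0.4462 12.4477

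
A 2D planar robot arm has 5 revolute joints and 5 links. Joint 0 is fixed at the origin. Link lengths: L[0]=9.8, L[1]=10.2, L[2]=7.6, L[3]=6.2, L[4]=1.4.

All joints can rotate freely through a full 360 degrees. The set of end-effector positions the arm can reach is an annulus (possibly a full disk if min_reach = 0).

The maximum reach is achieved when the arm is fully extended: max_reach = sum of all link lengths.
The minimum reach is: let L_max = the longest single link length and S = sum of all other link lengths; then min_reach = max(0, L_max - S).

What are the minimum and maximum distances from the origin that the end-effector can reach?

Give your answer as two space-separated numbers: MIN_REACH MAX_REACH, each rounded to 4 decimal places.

Link lengths: [9.8, 10.2, 7.6, 6.2, 1.4]
max_reach = 9.8 + 10.2 + 7.6 + 6.2 + 1.4 = 35.2
L_max = max([9.8, 10.2, 7.6, 6.2, 1.4]) = 10.2
S (sum of others) = 35.2 - 10.2 = 25
min_reach = max(0, 10.2 - 25) = max(0, -14.8) = 0

Answer: 0.0000 35.2000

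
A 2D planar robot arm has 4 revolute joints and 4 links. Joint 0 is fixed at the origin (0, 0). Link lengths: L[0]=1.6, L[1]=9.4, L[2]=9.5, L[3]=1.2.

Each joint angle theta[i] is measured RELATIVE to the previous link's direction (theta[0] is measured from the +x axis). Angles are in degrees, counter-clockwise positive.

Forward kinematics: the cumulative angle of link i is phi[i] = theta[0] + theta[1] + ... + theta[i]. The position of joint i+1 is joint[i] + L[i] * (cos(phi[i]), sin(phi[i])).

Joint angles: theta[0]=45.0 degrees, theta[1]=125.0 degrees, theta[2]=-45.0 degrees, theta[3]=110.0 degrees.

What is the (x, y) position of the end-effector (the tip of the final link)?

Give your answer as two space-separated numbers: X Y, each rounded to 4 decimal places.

Answer: -14.2631 9.5626

Derivation:
joint[0] = (0.0000, 0.0000)  (base)
link 0: phi[0] = 45 = 45 deg
  cos(45 deg) = 0.7071, sin(45 deg) = 0.7071
  joint[1] = (0.0000, 0.0000) + 1.6 * (0.7071, 0.7071) = (0.0000 + 1.1314, 0.0000 + 1.1314) = (1.1314, 1.1314)
link 1: phi[1] = 45 + 125 = 170 deg
  cos(170 deg) = -0.9848, sin(170 deg) = 0.1736
  joint[2] = (1.1314, 1.1314) + 9.4 * (-0.9848, 0.1736) = (1.1314 + -9.2572, 1.1314 + 1.6323) = (-8.1258, 2.7637)
link 2: phi[2] = 45 + 125 + -45 = 125 deg
  cos(125 deg) = -0.5736, sin(125 deg) = 0.8192
  joint[3] = (-8.1258, 2.7637) + 9.5 * (-0.5736, 0.8192) = (-8.1258 + -5.4490, 2.7637 + 7.7819) = (-13.5748, 10.5456)
link 3: phi[3] = 45 + 125 + -45 + 110 = 235 deg
  cos(235 deg) = -0.5736, sin(235 deg) = -0.8192
  joint[4] = (-13.5748, 10.5456) + 1.2 * (-0.5736, -0.8192) = (-13.5748 + -0.6883, 10.5456 + -0.9830) = (-14.2631, 9.5626)
End effector: (-14.2631, 9.5626)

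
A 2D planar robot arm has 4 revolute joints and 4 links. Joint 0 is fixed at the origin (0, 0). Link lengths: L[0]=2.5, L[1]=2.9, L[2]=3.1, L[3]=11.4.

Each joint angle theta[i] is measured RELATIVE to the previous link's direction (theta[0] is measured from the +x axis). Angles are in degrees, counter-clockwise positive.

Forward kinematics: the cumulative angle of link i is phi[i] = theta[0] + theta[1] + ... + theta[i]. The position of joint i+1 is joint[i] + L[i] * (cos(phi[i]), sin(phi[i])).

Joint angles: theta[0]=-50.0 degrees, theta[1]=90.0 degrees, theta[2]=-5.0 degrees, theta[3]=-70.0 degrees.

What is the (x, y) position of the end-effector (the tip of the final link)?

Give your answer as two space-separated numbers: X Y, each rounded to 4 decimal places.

joint[0] = (0.0000, 0.0000)  (base)
link 0: phi[0] = -50 = -50 deg
  cos(-50 deg) = 0.6428, sin(-50 deg) = -0.7660
  joint[1] = (0.0000, 0.0000) + 2.5 * (0.6428, -0.7660) = (0.0000 + 1.6070, 0.0000 + -1.9151) = (1.6070, -1.9151)
link 1: phi[1] = -50 + 90 = 40 deg
  cos(40 deg) = 0.7660, sin(40 deg) = 0.6428
  joint[2] = (1.6070, -1.9151) + 2.9 * (0.7660, 0.6428) = (1.6070 + 2.2215, -1.9151 + 1.8641) = (3.8285, -0.0510)
link 2: phi[2] = -50 + 90 + -5 = 35 deg
  cos(35 deg) = 0.8192, sin(35 deg) = 0.5736
  joint[3] = (3.8285, -0.0510) + 3.1 * (0.8192, 0.5736) = (3.8285 + 2.5394, -0.0510 + 1.7781) = (6.3679, 1.7271)
link 3: phi[3] = -50 + 90 + -5 + -70 = -35 deg
  cos(-35 deg) = 0.8192, sin(-35 deg) = -0.5736
  joint[4] = (6.3679, 1.7271) + 11.4 * (0.8192, -0.5736) = (6.3679 + 9.3383, 1.7271 + -6.5388) = (15.7062, -4.8117)
End effector: (15.7062, -4.8117)

Answer: 15.7062 -4.8117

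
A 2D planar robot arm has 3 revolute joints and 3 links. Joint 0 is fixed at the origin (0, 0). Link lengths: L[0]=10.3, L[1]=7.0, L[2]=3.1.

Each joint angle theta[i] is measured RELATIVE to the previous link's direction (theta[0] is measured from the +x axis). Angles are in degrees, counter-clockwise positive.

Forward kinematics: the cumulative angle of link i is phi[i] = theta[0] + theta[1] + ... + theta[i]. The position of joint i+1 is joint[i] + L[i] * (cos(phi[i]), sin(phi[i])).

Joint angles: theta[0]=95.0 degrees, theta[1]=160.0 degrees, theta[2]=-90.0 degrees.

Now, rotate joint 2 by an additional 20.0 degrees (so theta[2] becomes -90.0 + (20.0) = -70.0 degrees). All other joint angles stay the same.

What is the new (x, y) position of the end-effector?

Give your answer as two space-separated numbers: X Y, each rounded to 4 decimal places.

Answer: -5.7976 3.2291

Derivation:
joint[0] = (0.0000, 0.0000)  (base)
link 0: phi[0] = 95 = 95 deg
  cos(95 deg) = -0.0872, sin(95 deg) = 0.9962
  joint[1] = (0.0000, 0.0000) + 10.3 * (-0.0872, 0.9962) = (0.0000 + -0.8977, 0.0000 + 10.2608) = (-0.8977, 10.2608)
link 1: phi[1] = 95 + 160 = 255 deg
  cos(255 deg) = -0.2588, sin(255 deg) = -0.9659
  joint[2] = (-0.8977, 10.2608) + 7 * (-0.2588, -0.9659) = (-0.8977 + -1.8117, 10.2608 + -6.7615) = (-2.7094, 3.4993)
link 2: phi[2] = 95 + 160 + -70 = 185 deg
  cos(185 deg) = -0.9962, sin(185 deg) = -0.0872
  joint[3] = (-2.7094, 3.4993) + 3.1 * (-0.9962, -0.0872) = (-2.7094 + -3.0882, 3.4993 + -0.2702) = (-5.7976, 3.2291)
End effector: (-5.7976, 3.2291)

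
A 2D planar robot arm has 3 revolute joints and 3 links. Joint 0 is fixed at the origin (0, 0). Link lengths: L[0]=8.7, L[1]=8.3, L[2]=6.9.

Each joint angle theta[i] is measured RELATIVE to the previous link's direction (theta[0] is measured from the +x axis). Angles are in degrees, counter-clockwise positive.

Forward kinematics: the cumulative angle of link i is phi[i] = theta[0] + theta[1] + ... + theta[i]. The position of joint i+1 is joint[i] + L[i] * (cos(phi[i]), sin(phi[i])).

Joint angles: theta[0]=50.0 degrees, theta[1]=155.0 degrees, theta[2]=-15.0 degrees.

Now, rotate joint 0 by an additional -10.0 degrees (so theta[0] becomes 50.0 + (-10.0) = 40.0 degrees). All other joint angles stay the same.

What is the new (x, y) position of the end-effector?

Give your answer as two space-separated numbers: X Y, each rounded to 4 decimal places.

joint[0] = (0.0000, 0.0000)  (base)
link 0: phi[0] = 40 = 40 deg
  cos(40 deg) = 0.7660, sin(40 deg) = 0.6428
  joint[1] = (0.0000, 0.0000) + 8.7 * (0.7660, 0.6428) = (0.0000 + 6.6646, 0.0000 + 5.5923) = (6.6646, 5.5923)
link 1: phi[1] = 40 + 155 = 195 deg
  cos(195 deg) = -0.9659, sin(195 deg) = -0.2588
  joint[2] = (6.6646, 5.5923) + 8.3 * (-0.9659, -0.2588) = (6.6646 + -8.0172, 5.5923 + -2.1482) = (-1.3526, 3.4441)
link 2: phi[2] = 40 + 155 + -15 = 180 deg
  cos(180 deg) = -1.0000, sin(180 deg) = 0.0000
  joint[3] = (-1.3526, 3.4441) + 6.9 * (-1.0000, 0.0000) = (-1.3526 + -6.9000, 3.4441 + 0.0000) = (-8.2526, 3.4441)
End effector: (-8.2526, 3.4441)

Answer: -8.2526 3.4441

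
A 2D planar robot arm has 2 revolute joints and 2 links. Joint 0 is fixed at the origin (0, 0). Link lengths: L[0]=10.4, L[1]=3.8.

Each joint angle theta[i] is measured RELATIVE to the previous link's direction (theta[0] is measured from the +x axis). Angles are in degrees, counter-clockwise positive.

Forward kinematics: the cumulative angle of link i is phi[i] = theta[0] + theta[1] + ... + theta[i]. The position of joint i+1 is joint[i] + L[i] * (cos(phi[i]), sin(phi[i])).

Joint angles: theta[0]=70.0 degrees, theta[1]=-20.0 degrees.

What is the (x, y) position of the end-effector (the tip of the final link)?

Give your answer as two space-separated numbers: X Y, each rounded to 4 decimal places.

Answer: 5.9996 12.6838

Derivation:
joint[0] = (0.0000, 0.0000)  (base)
link 0: phi[0] = 70 = 70 deg
  cos(70 deg) = 0.3420, sin(70 deg) = 0.9397
  joint[1] = (0.0000, 0.0000) + 10.4 * (0.3420, 0.9397) = (0.0000 + 3.5570, 0.0000 + 9.7728) = (3.5570, 9.7728)
link 1: phi[1] = 70 + -20 = 50 deg
  cos(50 deg) = 0.6428, sin(50 deg) = 0.7660
  joint[2] = (3.5570, 9.7728) + 3.8 * (0.6428, 0.7660) = (3.5570 + 2.4426, 9.7728 + 2.9110) = (5.9996, 12.6838)
End effector: (5.9996, 12.6838)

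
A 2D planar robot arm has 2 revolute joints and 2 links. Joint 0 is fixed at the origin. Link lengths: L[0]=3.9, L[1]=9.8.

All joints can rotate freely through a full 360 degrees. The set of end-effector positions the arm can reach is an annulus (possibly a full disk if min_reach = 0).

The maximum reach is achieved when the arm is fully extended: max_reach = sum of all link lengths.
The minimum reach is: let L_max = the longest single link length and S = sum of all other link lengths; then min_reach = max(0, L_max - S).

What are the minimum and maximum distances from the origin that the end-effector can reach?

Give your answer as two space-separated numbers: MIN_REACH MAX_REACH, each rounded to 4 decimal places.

Answer: 5.9000 13.7000

Derivation:
Link lengths: [3.9, 9.8]
max_reach = 3.9 + 9.8 = 13.7
L_max = max([3.9, 9.8]) = 9.8
S (sum of others) = 13.7 - 9.8 = 3.9
min_reach = max(0, 9.8 - 3.9) = max(0, 5.9) = 5.9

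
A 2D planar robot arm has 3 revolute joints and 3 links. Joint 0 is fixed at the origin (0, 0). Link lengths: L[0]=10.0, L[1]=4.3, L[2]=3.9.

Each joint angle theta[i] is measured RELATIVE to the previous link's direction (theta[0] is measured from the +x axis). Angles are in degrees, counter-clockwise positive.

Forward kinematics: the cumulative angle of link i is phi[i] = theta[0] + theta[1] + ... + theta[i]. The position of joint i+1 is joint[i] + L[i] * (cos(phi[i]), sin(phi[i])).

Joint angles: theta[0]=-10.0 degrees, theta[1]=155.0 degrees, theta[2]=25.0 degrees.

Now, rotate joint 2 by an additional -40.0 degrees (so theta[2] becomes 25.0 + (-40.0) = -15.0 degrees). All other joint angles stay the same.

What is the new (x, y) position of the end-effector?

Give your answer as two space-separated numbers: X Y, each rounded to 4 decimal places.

Answer: 3.8189 3.7175

Derivation:
joint[0] = (0.0000, 0.0000)  (base)
link 0: phi[0] = -10 = -10 deg
  cos(-10 deg) = 0.9848, sin(-10 deg) = -0.1736
  joint[1] = (0.0000, 0.0000) + 10 * (0.9848, -0.1736) = (0.0000 + 9.8481, 0.0000 + -1.7365) = (9.8481, -1.7365)
link 1: phi[1] = -10 + 155 = 145 deg
  cos(145 deg) = -0.8192, sin(145 deg) = 0.5736
  joint[2] = (9.8481, -1.7365) + 4.3 * (-0.8192, 0.5736) = (9.8481 + -3.5224, -1.7365 + 2.4664) = (6.3257, 0.7299)
link 2: phi[2] = -10 + 155 + -15 = 130 deg
  cos(130 deg) = -0.6428, sin(130 deg) = 0.7660
  joint[3] = (6.3257, 0.7299) + 3.9 * (-0.6428, 0.7660) = (6.3257 + -2.5069, 0.7299 + 2.9876) = (3.8189, 3.7175)
End effector: (3.8189, 3.7175)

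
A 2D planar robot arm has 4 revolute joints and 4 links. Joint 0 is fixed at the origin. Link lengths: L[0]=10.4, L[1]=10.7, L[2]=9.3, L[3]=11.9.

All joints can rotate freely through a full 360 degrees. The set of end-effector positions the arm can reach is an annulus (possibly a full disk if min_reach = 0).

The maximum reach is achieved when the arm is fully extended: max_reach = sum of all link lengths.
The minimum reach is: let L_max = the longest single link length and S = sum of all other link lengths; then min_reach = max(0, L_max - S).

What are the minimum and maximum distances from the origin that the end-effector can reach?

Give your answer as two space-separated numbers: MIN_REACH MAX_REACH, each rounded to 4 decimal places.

Link lengths: [10.4, 10.7, 9.3, 11.9]
max_reach = 10.4 + 10.7 + 9.3 + 11.9 = 42.3
L_max = max([10.4, 10.7, 9.3, 11.9]) = 11.9
S (sum of others) = 42.3 - 11.9 = 30.4
min_reach = max(0, 11.9 - 30.4) = max(0, -18.5) = 0

Answer: 0.0000 42.3000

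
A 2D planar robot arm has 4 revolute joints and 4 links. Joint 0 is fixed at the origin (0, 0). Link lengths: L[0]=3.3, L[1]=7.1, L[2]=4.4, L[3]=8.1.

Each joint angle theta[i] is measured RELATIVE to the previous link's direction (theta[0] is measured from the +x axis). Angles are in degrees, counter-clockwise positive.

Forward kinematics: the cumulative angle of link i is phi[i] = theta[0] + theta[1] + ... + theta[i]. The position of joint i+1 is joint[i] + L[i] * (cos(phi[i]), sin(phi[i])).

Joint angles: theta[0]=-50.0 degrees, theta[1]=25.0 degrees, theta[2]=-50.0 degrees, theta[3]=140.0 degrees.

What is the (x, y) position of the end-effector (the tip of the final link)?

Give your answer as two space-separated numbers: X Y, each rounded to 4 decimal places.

Answer: 13.1180 -2.4375

Derivation:
joint[0] = (0.0000, 0.0000)  (base)
link 0: phi[0] = -50 = -50 deg
  cos(-50 deg) = 0.6428, sin(-50 deg) = -0.7660
  joint[1] = (0.0000, 0.0000) + 3.3 * (0.6428, -0.7660) = (0.0000 + 2.1212, 0.0000 + -2.5279) = (2.1212, -2.5279)
link 1: phi[1] = -50 + 25 = -25 deg
  cos(-25 deg) = 0.9063, sin(-25 deg) = -0.4226
  joint[2] = (2.1212, -2.5279) + 7.1 * (0.9063, -0.4226) = (2.1212 + 6.4348, -2.5279 + -3.0006) = (8.5560, -5.5285)
link 2: phi[2] = -50 + 25 + -50 = -75 deg
  cos(-75 deg) = 0.2588, sin(-75 deg) = -0.9659
  joint[3] = (8.5560, -5.5285) + 4.4 * (0.2588, -0.9659) = (8.5560 + 1.1388, -5.5285 + -4.2501) = (9.6948, -9.7786)
link 3: phi[3] = -50 + 25 + -50 + 140 = 65 deg
  cos(65 deg) = 0.4226, sin(65 deg) = 0.9063
  joint[4] = (9.6948, -9.7786) + 8.1 * (0.4226, 0.9063) = (9.6948 + 3.4232, -9.7786 + 7.3411) = (13.1180, -2.4375)
End effector: (13.1180, -2.4375)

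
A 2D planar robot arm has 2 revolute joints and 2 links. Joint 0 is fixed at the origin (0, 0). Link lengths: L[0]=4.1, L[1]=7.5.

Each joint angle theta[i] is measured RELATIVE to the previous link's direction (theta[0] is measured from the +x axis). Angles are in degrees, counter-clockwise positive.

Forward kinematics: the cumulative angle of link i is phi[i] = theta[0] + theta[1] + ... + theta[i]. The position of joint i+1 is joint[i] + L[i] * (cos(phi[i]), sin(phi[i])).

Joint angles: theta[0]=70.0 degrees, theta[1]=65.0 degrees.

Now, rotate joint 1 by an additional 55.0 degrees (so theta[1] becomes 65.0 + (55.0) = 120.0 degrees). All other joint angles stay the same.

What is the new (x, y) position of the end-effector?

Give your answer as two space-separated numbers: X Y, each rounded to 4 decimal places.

Answer: -5.9838 2.5504

Derivation:
joint[0] = (0.0000, 0.0000)  (base)
link 0: phi[0] = 70 = 70 deg
  cos(70 deg) = 0.3420, sin(70 deg) = 0.9397
  joint[1] = (0.0000, 0.0000) + 4.1 * (0.3420, 0.9397) = (0.0000 + 1.4023, 0.0000 + 3.8527) = (1.4023, 3.8527)
link 1: phi[1] = 70 + 120 = 190 deg
  cos(190 deg) = -0.9848, sin(190 deg) = -0.1736
  joint[2] = (1.4023, 3.8527) + 7.5 * (-0.9848, -0.1736) = (1.4023 + -7.3861, 3.8527 + -1.3024) = (-5.9838, 2.5504)
End effector: (-5.9838, 2.5504)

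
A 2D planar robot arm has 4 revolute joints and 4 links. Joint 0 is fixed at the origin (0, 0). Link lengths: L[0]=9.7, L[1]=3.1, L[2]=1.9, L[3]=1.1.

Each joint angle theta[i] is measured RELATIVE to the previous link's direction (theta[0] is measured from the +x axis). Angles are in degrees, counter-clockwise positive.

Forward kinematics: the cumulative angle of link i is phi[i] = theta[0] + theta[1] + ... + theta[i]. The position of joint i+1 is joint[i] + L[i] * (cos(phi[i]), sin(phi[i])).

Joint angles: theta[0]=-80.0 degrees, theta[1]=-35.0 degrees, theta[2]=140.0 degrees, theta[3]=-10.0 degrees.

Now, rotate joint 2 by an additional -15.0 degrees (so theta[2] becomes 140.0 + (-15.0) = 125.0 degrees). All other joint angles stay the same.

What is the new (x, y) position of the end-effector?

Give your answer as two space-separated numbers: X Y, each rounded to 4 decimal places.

joint[0] = (0.0000, 0.0000)  (base)
link 0: phi[0] = -80 = -80 deg
  cos(-80 deg) = 0.1736, sin(-80 deg) = -0.9848
  joint[1] = (0.0000, 0.0000) + 9.7 * (0.1736, -0.9848) = (0.0000 + 1.6844, 0.0000 + -9.5526) = (1.6844, -9.5526)
link 1: phi[1] = -80 + -35 = -115 deg
  cos(-115 deg) = -0.4226, sin(-115 deg) = -0.9063
  joint[2] = (1.6844, -9.5526) + 3.1 * (-0.4226, -0.9063) = (1.6844 + -1.3101, -9.5526 + -2.8096) = (0.3743, -12.3622)
link 2: phi[2] = -80 + -35 + 125 = 10 deg
  cos(10 deg) = 0.9848, sin(10 deg) = 0.1736
  joint[3] = (0.3743, -12.3622) + 1.9 * (0.9848, 0.1736) = (0.3743 + 1.8711, -12.3622 + 0.3299) = (2.2454, -12.0323)
link 3: phi[3] = -80 + -35 + 125 + -10 = 0 deg
  cos(0 deg) = 1.0000, sin(0 deg) = 0.0000
  joint[4] = (2.2454, -12.0323) + 1.1 * (1.0000, 0.0000) = (2.2454 + 1.1000, -12.0323 + 0.0000) = (3.3454, -12.0323)
End effector: (3.3454, -12.0323)

Answer: 3.3454 -12.0323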